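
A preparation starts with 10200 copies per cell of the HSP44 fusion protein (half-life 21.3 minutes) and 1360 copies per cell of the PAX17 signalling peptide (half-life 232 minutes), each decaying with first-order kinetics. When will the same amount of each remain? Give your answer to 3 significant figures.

68.2 minutes

Set 10200·(1/2)^(t/21.3) = 1360·(1/2)^(t/232).
Taking log₂: log₂(10200/1360) = t·(1/21.3 − 1/232).
log₂(7.5) = 2.9069; 1/21.3 − 1/232 = 0.042638.
t = 2.9069 / 0.042638 ≈ 68.176 minutes.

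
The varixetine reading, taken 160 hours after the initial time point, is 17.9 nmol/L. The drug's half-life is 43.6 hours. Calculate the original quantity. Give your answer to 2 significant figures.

Number of half-lives elapsed: n = 160/43.6 ≈ 3.6697.
A₀ = A × 2^n = 17.9 × 2^3.6697 = 17.9 × 12.726 ≈ 227.8 nmol/L.

230 nmol/L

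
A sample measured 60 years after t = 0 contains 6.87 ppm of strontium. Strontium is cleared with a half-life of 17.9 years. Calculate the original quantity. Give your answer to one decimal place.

Number of half-lives elapsed: n = 60/17.9 ≈ 3.352.
A₀ = A × 2^n = 6.87 × 2^3.352 = 6.87 × 10.21 ≈ 70.145 ppm.

70.1 ppm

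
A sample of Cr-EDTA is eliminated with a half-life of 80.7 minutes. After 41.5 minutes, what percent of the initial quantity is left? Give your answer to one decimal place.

n = 41.5/80.7 ≈ 0.51425 half-lives.
Fraction remaining = (1/2)^0.51425 ≈ 0.70016, i.e. 70.016%.

70.0%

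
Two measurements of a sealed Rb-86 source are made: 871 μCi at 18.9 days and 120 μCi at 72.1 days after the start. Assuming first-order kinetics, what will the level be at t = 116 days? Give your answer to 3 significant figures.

23.4 μCi

Over Δt = 72.1 − 18.9 = 53.2 days, the level fell by a factor of 871/120 ≈ 7.2583.
n = log₂(7.2583) ≈ 2.8596 half-lives, so t½ = 53.2/2.8596 ≈ 18.604 days.
From t = 72.1 to t = 116: 120 × (1/2)^((116−72.1)/18.604) ≈ 23.379 μCi.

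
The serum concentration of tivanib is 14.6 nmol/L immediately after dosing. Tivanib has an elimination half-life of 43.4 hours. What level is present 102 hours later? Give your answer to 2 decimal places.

2.86 nmol/L

Number of half-lives: n = 102/43.4 ≈ 2.3502.
Remaining = 14.6 × (1/2)^2.3502 = 14.6 × 0.19611 ≈ 2.8633 nmol/L.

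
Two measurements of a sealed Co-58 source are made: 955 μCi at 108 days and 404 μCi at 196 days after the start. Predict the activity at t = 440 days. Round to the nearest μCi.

37 μCi

Over Δt = 196 − 108 = 88 days, the level fell by a factor of 955/404 ≈ 2.3639.
n = log₂(2.3639) ≈ 1.2411 half-lives, so t½ = 88/1.2411 ≈ 70.902 days.
From t = 196 to t = 440: 404 × (1/2)^((440−196)/70.902) ≈ 37.19 μCi.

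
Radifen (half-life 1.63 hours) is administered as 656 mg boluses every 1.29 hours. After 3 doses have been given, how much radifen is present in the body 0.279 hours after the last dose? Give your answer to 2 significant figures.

1100 mg

The 3 doses were given 2.859, 1.569, 0.279 hours ago.
Total = 656·(1/2)^(2.859/1.63) + 656·(1/2)^(1.569/1.63) + 656·(1/2)^(0.279/1.63)
      = 194.49 + 336.62 + 582.61 ≈ 1113.7 mg.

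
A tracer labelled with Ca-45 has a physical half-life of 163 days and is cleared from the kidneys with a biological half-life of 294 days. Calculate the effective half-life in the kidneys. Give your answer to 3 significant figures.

105 days

1/t_eff = 1/t_phys + 1/t_biol = 1/163 + 1/294 = 0.0095363 per day.
t_eff = 163 × 294 / (163 + 294) ≈ 104.86 days.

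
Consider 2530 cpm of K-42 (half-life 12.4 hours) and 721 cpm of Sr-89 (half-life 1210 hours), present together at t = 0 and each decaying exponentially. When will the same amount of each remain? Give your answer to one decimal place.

Set 2530·(1/2)^(t/12.4) = 721·(1/2)^(t/1210).
Taking log₂: log₂(2530/721) = t·(1/12.4 − 1/1210).
log₂(3.509) = 1.8111; 1/12.4 − 1/1210 = 0.079819.
t = 1.8111 / 0.079819 ≈ 22.69 hours.

22.7 hours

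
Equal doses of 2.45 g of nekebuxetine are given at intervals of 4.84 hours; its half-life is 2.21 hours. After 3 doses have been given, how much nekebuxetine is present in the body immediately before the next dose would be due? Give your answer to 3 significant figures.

The 3 doses were given 14.52, 9.68, 4.84 hours ago.
Total = 2.45·(1/2)^(14.52/2.21) + 2.45·(1/2)^(9.68/2.21) + 2.45·(1/2)^(4.84/2.21)
      = 0.025784 + 0.11766 + 0.5369 ≈ 0.68035 g.

0.680 g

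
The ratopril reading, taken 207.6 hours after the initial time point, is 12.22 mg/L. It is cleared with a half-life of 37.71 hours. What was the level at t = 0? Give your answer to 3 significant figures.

555 mg/L

Number of half-lives elapsed: n = 207.6/37.71 ≈ 5.5052.
A₀ = A × 2^n = 12.22 × 2^5.5052 = 12.22 × 45.417 ≈ 555 mg/L.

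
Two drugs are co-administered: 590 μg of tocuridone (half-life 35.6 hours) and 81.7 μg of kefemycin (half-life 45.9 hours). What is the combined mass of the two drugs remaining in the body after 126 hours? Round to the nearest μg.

63 μg

tocuridone: 590 × (1/2)^(126/35.6) = 590 × (1/2)^3.5393 ≈ 50.747 μg.
kefemycin: 81.7 × (1/2)^(126/45.9) = 81.7 × (1/2)^2.7451 ≈ 12.186 μg.
Total = 50.747 + 12.186 ≈ 62.933 μg.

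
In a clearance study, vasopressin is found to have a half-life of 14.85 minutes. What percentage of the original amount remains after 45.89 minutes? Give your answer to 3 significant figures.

n = 45.89/14.85 ≈ 3.0902 half-lives.
Fraction remaining = (1/2)^3.0902 ≈ 0.11742, i.e. 11.742%.

11.7%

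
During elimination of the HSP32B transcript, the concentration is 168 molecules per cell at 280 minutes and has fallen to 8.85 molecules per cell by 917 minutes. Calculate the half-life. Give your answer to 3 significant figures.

150 minutes

Over Δt = 917 − 280 = 637 minutes, the level fell by a factor of 168/8.85 ≈ 18.983.
n = log₂(18.983) ≈ 4.2466 half-lives, so t½ = 637/4.2466 ≈ 150 minutes.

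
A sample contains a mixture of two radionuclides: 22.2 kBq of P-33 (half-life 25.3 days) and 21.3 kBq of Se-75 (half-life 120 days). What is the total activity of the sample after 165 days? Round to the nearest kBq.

P-33: 22.2 × (1/2)^(165/25.3) = 22.2 × (1/2)^6.5217 ≈ 0.24161 kBq.
Se-75: 21.3 × (1/2)^(165/120) = 21.3 × (1/2)^1.375 ≈ 8.2123 kBq.
Total = 0.24161 + 8.2123 ≈ 8.4539 kBq.

8 kBq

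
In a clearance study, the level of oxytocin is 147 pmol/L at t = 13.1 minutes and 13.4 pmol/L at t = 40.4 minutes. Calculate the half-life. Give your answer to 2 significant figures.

7.9 minutes

Over Δt = 40.4 − 13.1 = 27.3 minutes, the level fell by a factor of 147/13.4 ≈ 10.97.
n = log₂(10.97) ≈ 3.4555 half-lives, so t½ = 27.3/3.4555 ≈ 7.9004 minutes.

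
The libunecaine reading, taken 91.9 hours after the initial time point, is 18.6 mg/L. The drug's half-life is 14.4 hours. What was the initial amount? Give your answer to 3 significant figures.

1550 mg/L

Number of half-lives elapsed: n = 91.9/14.4 ≈ 6.3819.
A₀ = A × 2^n = 18.6 × 2^6.3819 = 18.6 × 83.398 ≈ 1551.2 mg/L.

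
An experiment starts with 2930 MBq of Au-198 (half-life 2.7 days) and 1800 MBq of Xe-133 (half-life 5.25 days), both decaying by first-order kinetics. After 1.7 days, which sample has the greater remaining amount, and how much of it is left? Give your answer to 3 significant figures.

Au-198: 2930 × (1/2)^0.62963 ≈ 1893.8 MBq.
Xe-133: 1800 × (1/2)^0.32381 ≈ 1438.1 MBq.
Au-198 has more remaining, at ≈ 1893.8 MBq.

Au-198, 1890 MBq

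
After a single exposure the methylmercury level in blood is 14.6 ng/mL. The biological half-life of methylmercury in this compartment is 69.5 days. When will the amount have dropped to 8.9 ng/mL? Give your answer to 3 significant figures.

Fraction remaining = 8.9/14.6 ≈ 0.60959.
n = log₂(14.6/8.9) = ln(1.6404)/ln 2 ≈ 0.71409 half-lives.
t = n × t½ = 0.71409 × 69.5 ≈ 49.629 days.

49.6 days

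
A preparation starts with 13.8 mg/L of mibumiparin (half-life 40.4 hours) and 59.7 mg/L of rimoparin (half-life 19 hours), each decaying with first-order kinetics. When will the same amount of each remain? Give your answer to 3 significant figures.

75.8 hours

Set 13.8·(1/2)^(t/40.4) = 59.7·(1/2)^(t/19).
Taking log₂: log₂(13.8/59.7) = t·(1/40.4 − 1/19).
log₂(0.23116) = -2.1131; 1/40.4 − 1/19 = -0.027879.
t = -2.1131 / -0.027879 ≈ 75.794 hours.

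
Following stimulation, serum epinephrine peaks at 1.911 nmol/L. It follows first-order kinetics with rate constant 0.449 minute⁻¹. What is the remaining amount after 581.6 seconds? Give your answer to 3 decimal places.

0.025 nmol/L

t½ = ln 2 / λ = 0.69315 / 0.449 ≈ 1.5438 minutes.
Convert the elapsed time: 581.6 seconds = 9.69333 minutes.
Number of half-lives: n = 9.69333/1.5438 ≈ 6.2791.
Remaining = 1.911 × (1/2)^6.2791 = 1.911 × 0.012877 ≈ 0.024608 nmol/L.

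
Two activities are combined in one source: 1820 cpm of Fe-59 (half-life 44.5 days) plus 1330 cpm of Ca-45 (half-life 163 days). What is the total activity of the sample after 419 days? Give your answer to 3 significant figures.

227 cpm

Fe-59: 1820 × (1/2)^(419/44.5) = 1820 × (1/2)^9.4157 ≈ 2.6647 cpm.
Ca-45: 1330 × (1/2)^(419/163) = 1330 × (1/2)^2.5706 ≈ 223.89 cpm.
Total = 2.6647 + 223.89 ≈ 226.56 cpm.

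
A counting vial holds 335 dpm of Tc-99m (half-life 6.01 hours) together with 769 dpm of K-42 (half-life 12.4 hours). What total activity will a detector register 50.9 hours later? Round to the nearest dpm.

46 dpm

Tc-99m: 335 × (1/2)^(50.9/6.01) = 335 × (1/2)^8.4692 ≈ 0.94527 dpm.
K-42: 769 × (1/2)^(50.9/12.4) = 769 × (1/2)^4.1048 ≈ 44.694 dpm.
Total = 0.94527 + 44.694 ≈ 45.639 dpm.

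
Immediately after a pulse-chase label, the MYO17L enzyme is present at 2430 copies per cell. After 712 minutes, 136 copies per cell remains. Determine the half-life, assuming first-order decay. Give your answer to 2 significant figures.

170 minutes

A/A₀ = 136/2430 ≈ 0.055967.
n = log₂(17.868) ≈ 4.1593 half-lives elapsed in 712 minutes.
t½ = 712/4.1593 ≈ 171.18 minutes.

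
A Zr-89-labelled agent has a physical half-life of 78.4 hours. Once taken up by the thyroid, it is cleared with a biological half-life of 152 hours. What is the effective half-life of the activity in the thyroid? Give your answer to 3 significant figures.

1/t_eff = 1/t_phys + 1/t_biol = 1/78.4 + 1/152 = 0.019334 per hour.
t_eff = 78.4 × 152 / (78.4 + 152) ≈ 51.722 hours.

51.7 hours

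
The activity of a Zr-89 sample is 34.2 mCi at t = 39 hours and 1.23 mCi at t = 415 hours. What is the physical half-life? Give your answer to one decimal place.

78.4 hours

Over Δt = 415 − 39 = 376 hours, the level fell by a factor of 34.2/1.23 ≈ 27.805.
n = log₂(27.805) ≈ 4.7973 half-lives, so t½ = 376/4.7973 ≈ 78.378 hours.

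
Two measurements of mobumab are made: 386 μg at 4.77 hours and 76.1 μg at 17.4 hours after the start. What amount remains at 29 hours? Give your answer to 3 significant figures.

17.1 μg

Over Δt = 17.4 − 4.77 = 12.63 hours, the level fell by a factor of 386/76.1 ≈ 5.0723.
n = log₂(5.0723) ≈ 2.3426 half-lives, so t½ = 12.63/2.3426 ≈ 5.3914 hours.
From t = 17.4 to t = 29: 76.1 × (1/2)^((29−17.4)/5.3914) ≈ 17.127 μg.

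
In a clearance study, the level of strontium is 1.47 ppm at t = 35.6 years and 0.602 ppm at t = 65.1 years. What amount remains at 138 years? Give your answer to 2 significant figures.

0.066 ppm

Over Δt = 65.1 − 35.6 = 29.5 years, the level fell by a factor of 1.47/0.602 ≈ 2.4419.
n = log₂(2.4419) ≈ 1.288 half-lives, so t½ = 29.5/1.288 ≈ 22.904 years.
From t = 65.1 to t = 138: 0.602 × (1/2)^((138−65.1)/22.904) ≈ 0.066293 ppm.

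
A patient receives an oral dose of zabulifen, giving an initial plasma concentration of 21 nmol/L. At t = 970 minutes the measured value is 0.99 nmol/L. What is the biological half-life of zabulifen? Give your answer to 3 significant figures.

A/A₀ = 0.99/21 ≈ 0.047143.
n = log₂(21.212) ≈ 4.4068 half-lives elapsed in 970 minutes.
t½ = 970/4.4068 ≈ 220.11 minutes.

220 minutes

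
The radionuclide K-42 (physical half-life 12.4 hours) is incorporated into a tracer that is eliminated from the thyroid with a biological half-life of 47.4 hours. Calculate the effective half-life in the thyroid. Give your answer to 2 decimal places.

9.83 hours

1/t_eff = 1/t_phys + 1/t_biol = 1/12.4 + 1/47.4 = 0.10174 per hour.
t_eff = 12.4 × 47.4 / (12.4 + 47.4) ≈ 9.8288 hours.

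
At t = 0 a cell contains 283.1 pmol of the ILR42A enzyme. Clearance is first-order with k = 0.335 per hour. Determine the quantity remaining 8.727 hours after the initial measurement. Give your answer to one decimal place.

15.2 pmol

t½ = ln 2 / k = 0.69315 / 0.335 ≈ 2.0691 hours.
Number of half-lives: n = 8.727/2.0691 ≈ 4.2178.
Remaining = 283.1 × (1/2)^4.2178 = 283.1 × 0.053743 ≈ 15.215 pmol.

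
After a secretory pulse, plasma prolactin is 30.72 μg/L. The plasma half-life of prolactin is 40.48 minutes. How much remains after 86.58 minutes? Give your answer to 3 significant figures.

6.98 μg/L

Number of half-lives: n = 86.58/40.48 ≈ 2.1388.
Remaining = 30.72 × (1/2)^2.1388 = 30.72 × 0.22706 ≈ 6.9754 μg/L.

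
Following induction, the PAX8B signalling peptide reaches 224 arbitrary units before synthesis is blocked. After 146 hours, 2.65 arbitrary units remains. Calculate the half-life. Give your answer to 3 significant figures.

A/A₀ = 2.65/224 ≈ 0.01183.
n = log₂(84.528) ≈ 6.4014 half-lives elapsed in 146 hours.
t½ = 146/6.4014 ≈ 22.808 hours.

22.8 hours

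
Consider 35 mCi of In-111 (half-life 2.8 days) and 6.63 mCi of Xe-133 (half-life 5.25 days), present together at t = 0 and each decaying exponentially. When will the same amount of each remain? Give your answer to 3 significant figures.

Set 35·(1/2)^(t/2.8) = 6.63·(1/2)^(t/5.25).
Taking log₂: log₂(35/6.63) = t·(1/2.8 − 1/5.25).
log₂(5.279) = 2.4003; 1/2.8 − 1/5.25 = 0.16667.
t = 2.4003 / 0.16667 ≈ 14.402 days.

14.4 days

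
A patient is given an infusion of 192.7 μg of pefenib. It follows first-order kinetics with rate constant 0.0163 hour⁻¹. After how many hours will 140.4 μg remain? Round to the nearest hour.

19 hours

t½ = ln 2 / λ = 0.69315 / 0.0163 ≈ 42.524 hours.
Fraction remaining = 140.4/192.7 ≈ 0.72859.
n = log₂(192.7/140.4) = ln(1.3725)/ln 2 ≈ 0.45681 half-lives.
t = n × t½ = 0.45681 × 42.524 ≈ 19.426 hours.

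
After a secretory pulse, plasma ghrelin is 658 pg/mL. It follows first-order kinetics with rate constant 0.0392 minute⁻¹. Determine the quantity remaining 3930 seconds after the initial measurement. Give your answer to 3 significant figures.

t½ = ln 2 / k = 0.69315 / 0.0392 ≈ 17.682 minutes.
Convert the elapsed time: 3930 seconds = 65.5 minutes.
Number of half-lives: n = 65.5/17.682 ≈ 3.7043.
Remaining = 658 × (1/2)^3.7043 = 658 × 0.076719 ≈ 50.481 pg/mL.

50.5 pg/mL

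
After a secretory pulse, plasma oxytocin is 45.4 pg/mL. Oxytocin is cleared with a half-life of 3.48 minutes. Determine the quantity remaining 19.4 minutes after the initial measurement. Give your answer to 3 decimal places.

0.953 pg/mL

Number of half-lives: n = 19.4/3.48 ≈ 5.5747.
Remaining = 45.4 × (1/2)^5.5747 = 45.4 × 0.020982 ≈ 0.95258 pg/mL.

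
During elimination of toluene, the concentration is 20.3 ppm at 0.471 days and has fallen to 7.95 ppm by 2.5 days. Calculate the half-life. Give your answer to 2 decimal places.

1.50 days

Over Δt = 2.5 − 0.471 = 2.029 days, the level fell by a factor of 20.3/7.95 ≈ 2.5535.
n = log₂(2.5535) ≈ 1.3525 half-lives, so t½ = 2.029/1.3525 ≈ 1.5002 days.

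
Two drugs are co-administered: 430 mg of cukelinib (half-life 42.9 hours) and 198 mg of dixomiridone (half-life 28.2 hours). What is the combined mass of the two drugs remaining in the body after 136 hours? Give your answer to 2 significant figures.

cukelinib: 430 × (1/2)^(136/42.9) = 430 × (1/2)^3.1702 ≈ 47.77 mg.
dixomiridone: 198 × (1/2)^(136/28.2) = 198 × (1/2)^4.8227 ≈ 6.9966 mg.
Total = 47.77 + 6.9966 ≈ 54.767 mg.

55 mg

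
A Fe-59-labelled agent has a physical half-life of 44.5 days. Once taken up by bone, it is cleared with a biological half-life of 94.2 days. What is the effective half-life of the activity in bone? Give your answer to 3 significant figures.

30.2 days

1/t_eff = 1/t_phys + 1/t_biol = 1/44.5 + 1/94.2 = 0.033088 per day.
t_eff = 44.5 × 94.2 / (44.5 + 94.2) ≈ 30.223 days.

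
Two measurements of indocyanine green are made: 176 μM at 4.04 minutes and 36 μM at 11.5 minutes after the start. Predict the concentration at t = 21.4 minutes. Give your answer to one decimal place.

Over Δt = 11.5 − 4.04 = 7.46 minutes, the level fell by a factor of 176/36 ≈ 4.8889.
n = log₂(4.8889) ≈ 2.2895 half-lives, so t½ = 7.46/2.2895 ≈ 3.2583 minutes.
From t = 11.5 to t = 21.4: 36 × (1/2)^((21.4−11.5)/3.2583) ≈ 4.3819 μM.

4.4 μM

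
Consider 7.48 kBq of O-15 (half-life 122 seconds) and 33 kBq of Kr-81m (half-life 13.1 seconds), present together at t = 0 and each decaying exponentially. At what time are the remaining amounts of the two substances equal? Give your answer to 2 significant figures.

Set 7.48·(1/2)^(t/122) = 33·(1/2)^(t/13.1).
Taking log₂: log₂(7.48/33) = t·(1/122 − 1/13.1).
log₂(0.22667) = -2.1414; 1/122 − 1/13.1 = -0.068139.
t = -2.1414 / -0.068139 ≈ 31.426 seconds.

31 seconds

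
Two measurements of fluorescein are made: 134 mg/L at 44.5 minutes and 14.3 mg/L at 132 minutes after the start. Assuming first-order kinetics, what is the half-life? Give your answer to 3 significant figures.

Over Δt = 132 − 44.5 = 87.5 minutes, the level fell by a factor of 134/14.3 ≈ 9.3706.
n = log₂(9.3706) ≈ 3.2281 half-lives, so t½ = 87.5/3.2281 ≈ 27.105 minutes.

27.1 minutes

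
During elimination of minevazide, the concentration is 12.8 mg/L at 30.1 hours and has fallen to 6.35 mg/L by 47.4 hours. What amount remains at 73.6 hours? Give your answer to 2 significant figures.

2.2 mg/L

Over Δt = 47.4 − 30.1 = 17.3 hours, the level fell by a factor of 12.8/6.35 ≈ 2.0157.
n = log₂(2.0157) ≈ 1.0113 half-lives, so t½ = 17.3/1.0113 ≈ 17.106 hours.
From t = 47.4 to t = 73.6: 6.35 × (1/2)^((73.6−47.4)/17.106) ≈ 2.1964 mg/L.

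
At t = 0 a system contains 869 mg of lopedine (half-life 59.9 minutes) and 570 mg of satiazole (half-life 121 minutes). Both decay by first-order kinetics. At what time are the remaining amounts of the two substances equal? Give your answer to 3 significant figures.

72.2 minutes

Set 869·(1/2)^(t/59.9) = 570·(1/2)^(t/121).
Taking log₂: log₂(869/570) = t·(1/59.9 − 1/121).
log₂(1.5246) = 0.60839; 1/59.9 − 1/121 = 0.00843.
t = 0.60839 / 0.00843 ≈ 72.17 minutes.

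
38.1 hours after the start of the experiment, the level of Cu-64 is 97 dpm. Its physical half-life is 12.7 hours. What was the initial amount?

776 dpm

Number of half-lives elapsed: n = 38.1/12.7 ≈ 3.
A₀ = A × 2^n = 97 × 2^3 = 97 × 8 ≈ 776 dpm.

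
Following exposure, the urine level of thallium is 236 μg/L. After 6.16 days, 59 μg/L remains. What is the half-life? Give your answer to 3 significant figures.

A/A₀ = 59/236 ≈ 0.25.
n = log₂(4) ≈ 2 half-lives elapsed in 6.16 days.
t½ = 6.16/2 ≈ 3.08 days.

3.08 days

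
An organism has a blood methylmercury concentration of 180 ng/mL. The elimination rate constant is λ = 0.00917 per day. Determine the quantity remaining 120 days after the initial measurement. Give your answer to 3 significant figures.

t½ = ln 2 / λ = 0.69315 / 0.00917 ≈ 75.589 days.
Number of half-lives: n = 120/75.589 ≈ 1.5875.
Remaining = 180 × (1/2)^1.5875 = 180 × 0.33274 ≈ 59.893 ng/mL.

59.9 ng/mL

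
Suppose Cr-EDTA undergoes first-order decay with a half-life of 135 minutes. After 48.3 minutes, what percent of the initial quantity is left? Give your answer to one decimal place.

n = 48.3/135 ≈ 0.35778 half-lives.
Fraction remaining = (1/2)^0.35778 ≈ 0.78037, i.e. 78.037%.

78.0%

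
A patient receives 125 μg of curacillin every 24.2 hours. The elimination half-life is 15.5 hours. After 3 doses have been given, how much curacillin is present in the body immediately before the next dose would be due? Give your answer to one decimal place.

The 3 doses were given 72.6, 48.4, 24.2 hours ago.
Total = 125·(1/2)^(72.6/15.5) + 125·(1/2)^(48.4/15.5) + 125·(1/2)^(24.2/15.5)
      = 4.8632 + 14.352 + 42.356 ≈ 61.571 μg.

61.6 μg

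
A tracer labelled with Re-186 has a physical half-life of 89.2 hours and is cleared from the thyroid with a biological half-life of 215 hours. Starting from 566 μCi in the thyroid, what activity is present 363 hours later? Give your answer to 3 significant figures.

10.5 μCi

1/t_eff = 1/t_phys + 1/t_biol = 1/89.2 + 1/215 = 0.015862 per hour.
t_eff = 89.2 × 215 / (89.2 + 215) ≈ 63.044 hours.
Remaining = 566 × (1/2)^(363/63.044) = 566 × (1/2)^5.7579 ≈ 10.46 μCi.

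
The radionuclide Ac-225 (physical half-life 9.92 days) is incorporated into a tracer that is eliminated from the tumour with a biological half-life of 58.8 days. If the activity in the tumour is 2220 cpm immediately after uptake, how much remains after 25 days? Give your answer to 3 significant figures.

288 cpm

1/t_eff = 1/t_phys + 1/t_biol = 1/9.92 + 1/58.8 = 0.11781 per day.
t_eff = 9.92 × 58.8 / (9.92 + 58.8) ≈ 8.488 days.
Remaining = 2220 × (1/2)^(25/8.488) = 2220 × (1/2)^2.9453 ≈ 288.22 cpm.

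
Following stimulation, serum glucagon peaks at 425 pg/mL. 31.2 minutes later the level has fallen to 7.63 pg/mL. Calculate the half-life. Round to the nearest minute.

5 minutes

A/A₀ = 7.63/425 ≈ 0.017953.
n = log₂(55.701) ≈ 5.7996 half-lives elapsed in 31.2 minutes.
t½ = 31.2/5.7996 ≈ 5.3796 minutes.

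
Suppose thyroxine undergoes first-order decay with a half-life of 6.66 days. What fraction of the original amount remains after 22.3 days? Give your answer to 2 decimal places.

0.10

n = 22.3/6.66 ≈ 3.3483 half-lives.
Fraction remaining = (1/2)^3.3483 ≈ 0.098185.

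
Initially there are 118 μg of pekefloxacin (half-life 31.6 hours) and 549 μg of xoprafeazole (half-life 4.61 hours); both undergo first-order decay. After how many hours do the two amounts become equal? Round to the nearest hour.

12 hours

Set 118·(1/2)^(t/31.6) = 549·(1/2)^(t/4.61).
Taking log₂: log₂(118/549) = t·(1/31.6 − 1/4.61).
log₂(0.21494) = -2.218; 1/31.6 − 1/4.61 = -0.18527.
t = -2.218 / -0.18527 ≈ 11.972 hours.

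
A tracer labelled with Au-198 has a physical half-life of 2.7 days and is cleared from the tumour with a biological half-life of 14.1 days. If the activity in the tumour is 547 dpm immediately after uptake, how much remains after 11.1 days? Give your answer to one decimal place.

1/t_eff = 1/t_phys + 1/t_biol = 1/2.7 + 1/14.1 = 0.44129 per day.
t_eff = 2.7 × 14.1 / (2.7 + 14.1) ≈ 2.2661 days.
Remaining = 547 × (1/2)^(11.1/2.2661) = 547 × (1/2)^4.8983 ≈ 18.342 dpm.

18.3 dpm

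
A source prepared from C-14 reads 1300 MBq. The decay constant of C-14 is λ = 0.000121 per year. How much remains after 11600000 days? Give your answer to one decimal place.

27.8 MBq

t½ = ln 2 / λ = 0.69315 / 0.000121 ≈ 5728.5 years.
Convert the elapsed time: 11600000 days = 31780.8 years.
Number of half-lives: n = 31780.8/5728.5 ≈ 5.5479.
Remaining = 1300 × (1/2)^5.5479 = 1300 × 0.021376 ≈ 27.789 MBq.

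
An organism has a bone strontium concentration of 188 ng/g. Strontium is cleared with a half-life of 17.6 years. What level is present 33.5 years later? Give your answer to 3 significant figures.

Number of half-lives: n = 33.5/17.6 ≈ 1.9034.
Remaining = 188 × (1/2)^1.9034 = 188 × 0.26731 ≈ 50.254 ng/g.

50.3 ng/g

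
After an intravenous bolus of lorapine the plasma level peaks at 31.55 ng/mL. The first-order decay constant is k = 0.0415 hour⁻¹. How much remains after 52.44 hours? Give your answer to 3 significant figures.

3.58 ng/mL

t½ = ln 2 / k = 0.69315 / 0.0415 ≈ 16.702 hours.
Number of half-lives: n = 52.44/16.702 ≈ 3.1397.
Remaining = 31.55 × (1/2)^3.1397 = 31.55 × 0.11347 ≈ 3.5798 ng/mL.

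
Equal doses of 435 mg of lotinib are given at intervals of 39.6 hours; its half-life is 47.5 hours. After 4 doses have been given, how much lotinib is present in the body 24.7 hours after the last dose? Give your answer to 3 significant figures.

The 4 doses were given 143.5, 103.9, 64.3, 24.7 hours ago.
Total = 435·(1/2)^(143.5/47.5) + 435·(1/2)^(103.9/47.5) + 435·(1/2)^(64.3/47.5) + 435·(1/2)^(24.7/47.5)
      = 53.587 + 95.505 + 170.21 + 303.36 ≈ 622.66 mg.

623 mg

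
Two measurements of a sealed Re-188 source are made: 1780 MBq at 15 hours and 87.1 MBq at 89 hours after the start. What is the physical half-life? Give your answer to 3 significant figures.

17.0 hours

Over Δt = 89 − 15 = 74 hours, the level fell by a factor of 1780/87.1 ≈ 20.436.
n = log₂(20.436) ≈ 4.3531 half-lives, so t½ = 74/4.3531 ≈ 17 hours.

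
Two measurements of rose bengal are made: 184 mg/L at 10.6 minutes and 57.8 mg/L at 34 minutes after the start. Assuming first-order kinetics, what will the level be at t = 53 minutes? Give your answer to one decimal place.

22.6 mg/L

Over Δt = 34 − 10.6 = 23.4 minutes, the level fell by a factor of 184/57.8 ≈ 3.1834.
n = log₂(3.1834) ≈ 1.6706 half-lives, so t½ = 23.4/1.6706 ≈ 14.007 minutes.
From t = 34 to t = 53: 57.8 × (1/2)^((53−34)/14.007) ≈ 22.573 mg/L.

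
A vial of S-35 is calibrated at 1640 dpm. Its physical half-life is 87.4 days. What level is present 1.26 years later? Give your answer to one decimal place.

Convert the elapsed time: 1.26 years = 459.9 days.
Number of half-lives: n = 459.9/87.4 ≈ 5.262.
Remaining = 1640 × (1/2)^5.262 = 1640 × 0.02606 ≈ 42.739 dpm.

42.7 dpm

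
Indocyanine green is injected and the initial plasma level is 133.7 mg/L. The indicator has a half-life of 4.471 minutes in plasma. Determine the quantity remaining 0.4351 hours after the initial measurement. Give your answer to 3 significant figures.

Convert the elapsed time: 0.4351 hours = 26.106 minutes.
Number of half-lives: n = 26.106/4.471 ≈ 5.839.
Remaining = 133.7 × (1/2)^5.839 = 133.7 × 0.01747 ≈ 2.3358 mg/L.

2.34 mg/L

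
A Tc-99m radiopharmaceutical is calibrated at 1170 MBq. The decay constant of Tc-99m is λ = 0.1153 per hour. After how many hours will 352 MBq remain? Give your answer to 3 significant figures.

10.4 hours

t½ = ln 2 / λ = 0.69315 / 0.1153 ≈ 6.0117 hours.
Fraction remaining = 352/1170 ≈ 0.30085.
n = log₂(1170/352) = ln(3.3239)/ln 2 ≈ 1.7329 half-lives.
t = n × t½ = 1.7329 × 6.0117 ≈ 10.417 hours.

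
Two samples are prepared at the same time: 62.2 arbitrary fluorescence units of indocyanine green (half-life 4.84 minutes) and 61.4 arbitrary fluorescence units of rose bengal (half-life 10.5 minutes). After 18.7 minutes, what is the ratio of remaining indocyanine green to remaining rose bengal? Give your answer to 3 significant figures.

0.239

indocyanine green: 62.2 × (1/2)^(18.7/4.84) = 62.2 × (1/2)^3.8636 ≈ 4.2729 arbitrary fluorescence units.
rose bengal: 61.4 × (1/2)^(18.7/10.5) = 61.4 × (1/2)^1.781 ≈ 17.867 arbitrary fluorescence units.
Ratio ≈ 4.2729 / 17.867 ≈ 0.23915.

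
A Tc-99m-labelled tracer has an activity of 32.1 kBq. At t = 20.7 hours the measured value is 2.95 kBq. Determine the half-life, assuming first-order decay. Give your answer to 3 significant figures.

6.01 hours

A/A₀ = 2.95/32.1 ≈ 0.0919.
n = log₂(10.881) ≈ 3.4438 half-lives elapsed in 20.7 hours.
t½ = 20.7/3.4438 ≈ 6.0108 hours.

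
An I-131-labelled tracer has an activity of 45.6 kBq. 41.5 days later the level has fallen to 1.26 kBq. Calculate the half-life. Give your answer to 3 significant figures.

A/A₀ = 1.26/45.6 ≈ 0.027632.
n = log₂(36.19) ≈ 5.1775 half-lives elapsed in 41.5 days.
t½ = 41.5/5.1775 ≈ 8.0154 days.

8.02 days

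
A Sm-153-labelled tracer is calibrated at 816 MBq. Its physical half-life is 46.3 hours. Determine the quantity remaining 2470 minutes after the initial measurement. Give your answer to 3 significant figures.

Convert the elapsed time: 2470 minutes = 41.1667 hours.
Number of half-lives: n = 41.1667/46.3 ≈ 0.88913.
Remaining = 816 × (1/2)^0.88913 = 816 × 0.53994 ≈ 440.59 MBq.

441 MBq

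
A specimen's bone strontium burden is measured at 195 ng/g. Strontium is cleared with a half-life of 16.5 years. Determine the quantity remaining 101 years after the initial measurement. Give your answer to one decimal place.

Number of half-lives: n = 101/16.5 ≈ 6.1212.
Remaining = 195 × (1/2)^6.1212 = 195 × 0.014366 ≈ 2.8013 ng/g.

2.8 ng/g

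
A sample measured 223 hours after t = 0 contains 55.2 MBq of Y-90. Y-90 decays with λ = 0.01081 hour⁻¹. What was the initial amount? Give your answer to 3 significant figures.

t½ = ln 2 / λ = 0.69315 / 0.01081 ≈ 64.121 hours.
Number of half-lives elapsed: n = 223/64.121 ≈ 3.4778.
A₀ = A × 2^n = 55.2 × 2^3.4778 = 55.2 × 11.141 ≈ 614.98 MBq.

615 MBq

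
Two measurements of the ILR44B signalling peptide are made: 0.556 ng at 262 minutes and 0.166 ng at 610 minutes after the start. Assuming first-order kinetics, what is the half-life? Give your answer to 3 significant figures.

200 minutes

Over Δt = 610 − 262 = 348 minutes, the level fell by a factor of 0.556/0.166 ≈ 3.3494.
n = log₂(3.3494) ≈ 1.7439 half-lives, so t½ = 348/1.7439 ≈ 199.55 minutes.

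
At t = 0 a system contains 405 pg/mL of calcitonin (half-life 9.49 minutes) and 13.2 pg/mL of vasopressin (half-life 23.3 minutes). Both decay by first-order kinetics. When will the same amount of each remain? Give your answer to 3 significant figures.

79.1 minutes

Set 405·(1/2)^(t/9.49) = 13.2·(1/2)^(t/23.3).
Taking log₂: log₂(405/13.2) = t·(1/9.49 − 1/23.3).
log₂(30.682) = 4.9393; 1/9.49 − 1/23.3 = 0.062456.
t = 4.9393 / 0.062456 ≈ 79.085 minutes.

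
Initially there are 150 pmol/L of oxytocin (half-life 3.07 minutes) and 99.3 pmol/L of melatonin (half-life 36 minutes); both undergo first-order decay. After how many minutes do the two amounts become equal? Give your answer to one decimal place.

2.0 minutes

Set 150·(1/2)^(t/3.07) = 99.3·(1/2)^(t/36).
Taking log₂: log₂(150/99.3) = t·(1/3.07 − 1/36).
log₂(1.5106) = 0.5951; 1/3.07 − 1/36 = 0.29796.
t = 0.5951 / 0.29796 ≈ 1.9973 minutes.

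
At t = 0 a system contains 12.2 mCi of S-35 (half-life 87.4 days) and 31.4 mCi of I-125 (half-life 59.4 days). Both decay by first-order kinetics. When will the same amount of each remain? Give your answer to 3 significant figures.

253 days

Set 12.2·(1/2)^(t/87.4) = 31.4·(1/2)^(t/59.4).
Taking log₂: log₂(12.2/31.4) = t·(1/87.4 − 1/59.4).
log₂(0.38854) = -1.3639; 1/87.4 − 1/59.4 = -0.0053934.
t = -1.3639 / -0.0053934 ≈ 252.88 days.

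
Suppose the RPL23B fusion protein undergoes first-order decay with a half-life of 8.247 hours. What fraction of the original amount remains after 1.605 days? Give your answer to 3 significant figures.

1.605 days = 38.52 hours.
n = 38.52/8.247 ≈ 4.6708 half-lives.
Fraction remaining = (1/2)^4.6708 ≈ 0.03926.

0.0393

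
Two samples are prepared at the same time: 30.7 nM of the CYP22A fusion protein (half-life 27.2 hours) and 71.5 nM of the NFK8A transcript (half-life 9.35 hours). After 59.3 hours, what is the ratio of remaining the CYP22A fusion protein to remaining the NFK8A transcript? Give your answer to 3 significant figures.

7.69

CYP22A fusion protein: 30.7 × (1/2)^(59.3/27.2) = 30.7 × (1/2)^2.1801 ≈ 6.7741 nM.
NFK8A transcript: 71.5 × (1/2)^(59.3/9.35) = 71.5 × (1/2)^6.3422 ≈ 0.88125 nM.
Ratio ≈ 6.7741 / 0.88125 ≈ 7.6869.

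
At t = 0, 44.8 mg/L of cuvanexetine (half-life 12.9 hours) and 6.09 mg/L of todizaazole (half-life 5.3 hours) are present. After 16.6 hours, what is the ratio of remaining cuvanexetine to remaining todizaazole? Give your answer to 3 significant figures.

26.4

cuvanexetine: 44.8 × (1/2)^(16.6/12.9) = 44.8 × (1/2)^1.2868 ≈ 18.361 mg/L.
todizaazole: 6.09 × (1/2)^(16.6/5.3) = 6.09 × (1/2)^3.1321 ≈ 0.69465 mg/L.
Ratio ≈ 18.361 / 0.69465 ≈ 26.432.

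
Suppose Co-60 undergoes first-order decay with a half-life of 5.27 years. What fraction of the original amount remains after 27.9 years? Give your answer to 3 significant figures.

0.0255

n = 27.9/5.27 ≈ 5.2941 half-lives.
Fraction remaining = (1/2)^5.2941 ≈ 0.025487.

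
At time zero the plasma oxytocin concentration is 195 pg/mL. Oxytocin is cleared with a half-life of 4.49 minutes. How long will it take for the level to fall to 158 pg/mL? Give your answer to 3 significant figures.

Fraction remaining = 158/195 ≈ 0.81026.
n = log₂(195/158) = ln(1.2342)/ln 2 ≈ 0.30355 half-lives.
t = n × t½ = 0.30355 × 4.49 ≈ 1.3629 minutes.

1.36 minutes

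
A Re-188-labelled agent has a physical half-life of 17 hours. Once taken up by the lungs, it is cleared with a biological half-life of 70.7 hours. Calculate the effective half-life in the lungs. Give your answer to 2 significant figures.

14 hours

1/t_eff = 1/t_phys + 1/t_biol = 1/17 + 1/70.7 = 0.072968 per hour.
t_eff = 17 × 70.7 / (17 + 70.7) ≈ 13.705 hours.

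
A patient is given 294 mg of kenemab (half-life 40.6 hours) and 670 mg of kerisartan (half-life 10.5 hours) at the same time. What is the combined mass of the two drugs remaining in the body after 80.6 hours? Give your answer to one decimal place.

77.5 mg

kenemab: 294 × (1/2)^(80.6/40.6) = 294 × (1/2)^1.9852 ≈ 74.257 mg.
kerisartan: 670 × (1/2)^(80.6/10.5) = 670 × (1/2)^7.6762 ≈ 3.2758 mg.
Total = 74.257 + 3.2758 ≈ 77.533 mg.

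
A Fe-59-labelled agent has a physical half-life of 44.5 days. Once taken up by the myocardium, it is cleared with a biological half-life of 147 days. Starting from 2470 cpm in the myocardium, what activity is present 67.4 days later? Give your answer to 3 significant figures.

1/t_eff = 1/t_phys + 1/t_biol = 1/44.5 + 1/147 = 0.029275 per day.
t_eff = 44.5 × 147 / (44.5 + 147) ≈ 34.159 days.
Remaining = 2470 × (1/2)^(67.4/34.159) = 2470 × (1/2)^1.9731 ≈ 629.12 cpm.

629 cpm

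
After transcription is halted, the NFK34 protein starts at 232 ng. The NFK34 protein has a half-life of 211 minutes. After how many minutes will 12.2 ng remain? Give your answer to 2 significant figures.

900 minutes

Fraction remaining = 12.2/232 ≈ 0.052586.
n = log₂(232/12.2) = ln(19.016)/ln 2 ≈ 4.2492 half-lives.
t = n × t½ = 4.2492 × 211 ≈ 896.58 minutes.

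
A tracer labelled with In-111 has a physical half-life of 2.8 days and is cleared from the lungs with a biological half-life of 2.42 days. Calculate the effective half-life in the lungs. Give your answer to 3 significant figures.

1.30 days

1/t_eff = 1/t_phys + 1/t_biol = 1/2.8 + 1/2.42 = 0.77037 per day.
t_eff = 2.8 × 2.42 / (2.8 + 2.42) ≈ 1.2981 days.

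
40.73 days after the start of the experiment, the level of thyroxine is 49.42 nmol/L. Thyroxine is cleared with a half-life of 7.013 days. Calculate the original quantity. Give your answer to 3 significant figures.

2770 nmol/L

Number of half-lives elapsed: n = 40.73/7.013 ≈ 5.8078.
A₀ = A × 2^n = 49.42 × 2^5.8078 = 49.42 × 56.017 ≈ 2768.3 nmol/L.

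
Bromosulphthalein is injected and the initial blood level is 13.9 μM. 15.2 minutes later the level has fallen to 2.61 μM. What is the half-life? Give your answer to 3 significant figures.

A/A₀ = 2.61/13.9 ≈ 0.18777.
n = log₂(5.3257) ≈ 2.413 half-lives elapsed in 15.2 minutes.
t½ = 15.2/2.413 ≈ 6.2993 minutes.

6.30 minutes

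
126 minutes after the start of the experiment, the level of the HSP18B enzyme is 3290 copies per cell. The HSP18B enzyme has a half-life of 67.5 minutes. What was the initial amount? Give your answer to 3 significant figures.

Number of half-lives elapsed: n = 126/67.5 ≈ 1.8667.
A₀ = A × 2^n = 3290 × 2^1.8667 = 3290 × 3.6469 ≈ 11998 copies per cell.

12000 copies per cell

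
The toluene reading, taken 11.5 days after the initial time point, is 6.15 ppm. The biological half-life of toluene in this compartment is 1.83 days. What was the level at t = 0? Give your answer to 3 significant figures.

479 ppm

Number of half-lives elapsed: n = 11.5/1.83 ≈ 6.2842.
A₀ = A × 2^n = 6.15 × 2^6.2842 = 6.15 × 77.932 ≈ 479.28 ppm.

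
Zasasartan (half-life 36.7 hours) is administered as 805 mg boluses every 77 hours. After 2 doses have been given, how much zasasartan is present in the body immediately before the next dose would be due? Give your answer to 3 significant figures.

The 2 doses were given 154, 77 hours ago.
Total = 805·(1/2)^(154/36.7) + 805·(1/2)^(77/36.7)
      = 43.916 + 188.02 ≈ 231.94 mg.

232 mg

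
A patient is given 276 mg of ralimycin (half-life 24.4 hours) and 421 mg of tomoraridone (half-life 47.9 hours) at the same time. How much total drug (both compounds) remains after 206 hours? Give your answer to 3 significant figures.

ralimycin: 276 × (1/2)^(206/24.4) = 276 × (1/2)^8.4426 ≈ 0.79328 mg.
tomoraridone: 421 × (1/2)^(206/47.9) = 421 × (1/2)^4.3006 ≈ 21.363 mg.
Total = 0.79328 + 21.363 ≈ 22.156 mg.

22.2 mg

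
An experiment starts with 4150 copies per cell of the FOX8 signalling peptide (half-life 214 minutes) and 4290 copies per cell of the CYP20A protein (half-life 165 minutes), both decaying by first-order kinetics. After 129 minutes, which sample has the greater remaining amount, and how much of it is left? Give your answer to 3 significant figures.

FOX8 signalling peptide: 4150 × (1/2)^0.6028 ≈ 2732.7 copies per cell.
CYP20A protein: 4290 × (1/2)^0.78182 ≈ 2495.2 copies per cell.
FOX8 signalling peptide has more remaining, at ≈ 2732.7 copies per cell.

FOX8 signalling peptide, 2730 copies per cell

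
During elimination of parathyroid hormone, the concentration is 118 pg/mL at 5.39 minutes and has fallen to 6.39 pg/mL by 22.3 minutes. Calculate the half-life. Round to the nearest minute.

Over Δt = 22.3 − 5.39 = 16.91 minutes, the level fell by a factor of 118/6.39 ≈ 18.466.
n = log₂(18.466) ≈ 4.2068 half-lives, so t½ = 16.91/4.2068 ≈ 4.0197 minutes.

4 minutes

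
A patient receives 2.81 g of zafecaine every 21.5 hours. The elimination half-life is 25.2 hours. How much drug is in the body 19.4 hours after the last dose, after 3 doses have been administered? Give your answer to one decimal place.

The 3 doses were given 62.4, 40.9, 19.4 hours ago.
Total = 2.81·(1/2)^(62.4/25.2) + 2.81·(1/2)^(40.9/25.2) + 2.81·(1/2)^(19.4/25.2)
      = 0.50501 + 0.91228 + 1.648 ≈ 3.0653 g.

3.1 g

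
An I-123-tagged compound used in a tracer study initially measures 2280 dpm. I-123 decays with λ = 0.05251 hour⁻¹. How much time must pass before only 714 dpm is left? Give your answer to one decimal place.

22.1 hours

t½ = ln 2 / λ = 0.69315 / 0.05251 ≈ 13.2 hours.
Fraction remaining = 714/2280 ≈ 0.31316.
n = log₂(2280/714) = ln(3.1933)/ln 2 ≈ 1.675 half-lives.
t = n × t½ = 1.675 × 13.2 ≈ 22.111 hours.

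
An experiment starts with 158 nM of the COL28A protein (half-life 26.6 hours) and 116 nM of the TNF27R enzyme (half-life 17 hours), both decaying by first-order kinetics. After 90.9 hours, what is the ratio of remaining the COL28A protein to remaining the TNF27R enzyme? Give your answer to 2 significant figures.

5.2

COL28A protein: 158 × (1/2)^(90.9/26.6) = 158 × (1/2)^3.4173 ≈ 14.789 nM.
TNF27R enzyme: 116 × (1/2)^(90.9/17) = 116 × (1/2)^5.3471 ≈ 2.8499 nM.
Ratio ≈ 14.789 / 2.8499 ≈ 5.1894.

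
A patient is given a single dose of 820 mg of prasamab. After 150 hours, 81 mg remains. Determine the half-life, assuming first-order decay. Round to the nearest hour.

45 hours

A/A₀ = 81/820 ≈ 0.09878.
n = log₂(10.123) ≈ 3.3396 half-lives elapsed in 150 hours.
t½ = 150/3.3396 ≈ 44.915 hours.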